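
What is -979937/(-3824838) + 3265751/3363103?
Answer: 15786597587849/12863324152314 ≈ 1.2273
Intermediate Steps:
-979937/(-3824838) + 3265751/3363103 = -979937*(-1/3824838) + 3265751*(1/3363103) = 979937/3824838 + 3265751/3363103 = 15786597587849/12863324152314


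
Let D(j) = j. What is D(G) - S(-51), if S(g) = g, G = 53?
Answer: 104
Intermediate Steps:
D(G) - S(-51) = 53 - 1*(-51) = 53 + 51 = 104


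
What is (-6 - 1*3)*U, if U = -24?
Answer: 216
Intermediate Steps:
(-6 - 1*3)*U = (-6 - 1*3)*(-24) = (-6 - 3)*(-24) = -9*(-24) = 216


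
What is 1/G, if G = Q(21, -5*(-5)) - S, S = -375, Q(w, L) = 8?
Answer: 1/383 ≈ 0.0026110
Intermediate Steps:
G = 383 (G = 8 - 1*(-375) = 8 + 375 = 383)
1/G = 1/383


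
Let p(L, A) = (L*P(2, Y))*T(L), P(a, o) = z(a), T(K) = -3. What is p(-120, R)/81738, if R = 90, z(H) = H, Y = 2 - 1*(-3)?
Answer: 40/4541 ≈ 0.0088086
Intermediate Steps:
Y = 5 (Y = 2 + 3 = 5)
P(a, o) = a
p(L, A) = -6*L (p(L, A) = (L*2)*(-3) = (2*L)*(-3) = -6*L)
p(-120, R)/81738 = -6*(-120)/81738 = 720*(1/81738) = 40/4541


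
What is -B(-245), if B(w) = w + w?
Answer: 490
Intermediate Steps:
B(w) = 2*w
-B(-245) = -2*(-245) = -1*(-490) = 490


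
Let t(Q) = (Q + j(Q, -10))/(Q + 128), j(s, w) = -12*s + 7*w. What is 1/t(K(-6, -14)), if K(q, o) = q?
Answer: -61/2 ≈ -30.500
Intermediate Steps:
t(Q) = (-70 - 11*Q)/(128 + Q) (t(Q) = (Q + (-12*Q + 7*(-10)))/(Q + 128) = (Q + (-12*Q - 70))/(128 + Q) = (Q + (-70 - 12*Q))/(128 + Q) = (-70 - 11*Q)/(128 + Q))
1/t(K(-6, -14)) = 1/((-70 - 11*(-6))/(128 - 6)) = 1/((-70 + 66)/122) = 1/((1/122)*(-4)) = 1/(-2/61) = -61/2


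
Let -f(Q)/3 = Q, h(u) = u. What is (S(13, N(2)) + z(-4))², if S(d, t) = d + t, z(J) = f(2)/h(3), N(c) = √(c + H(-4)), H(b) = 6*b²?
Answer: 219 + 154*√2 ≈ 436.79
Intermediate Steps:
f(Q) = -3*Q
N(c) = √(96 + c) (N(c) = √(c + 6*(-4)²) = √(c + 6*16) = √(c + 96) = √(96 + c))
z(J) = -2 (z(J) = -3*2/3 = -6*⅓ = -2)
(S(13, N(2)) + z(-4))² = ((13 + √(96 + 2)) - 2)² = ((13 + √98) - 2)² = ((13 + 7*√2) - 2)² = (11 + 7*√2)²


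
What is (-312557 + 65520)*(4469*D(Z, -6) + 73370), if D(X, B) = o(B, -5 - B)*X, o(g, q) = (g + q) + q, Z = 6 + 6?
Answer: 34867296254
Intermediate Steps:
Z = 12
o(g, q) = g + 2*q
D(X, B) = X*(-10 - B) (D(X, B) = (B + 2*(-5 - B))*X = (B + (-10 - 2*B))*X = (-10 - B)*X = X*(-10 - B))
(-312557 + 65520)*(4469*D(Z, -6) + 73370) = (-312557 + 65520)*(4469*(12*(-10 - 1*(-6))) + 73370) = -247037*(4469*(12*(-10 + 6)) + 73370) = -247037*(4469*(12*(-4)) + 73370) = -247037*(4469*(-48) + 73370) = -247037*(-214512 + 73370) = -247037*(-141142) = 34867296254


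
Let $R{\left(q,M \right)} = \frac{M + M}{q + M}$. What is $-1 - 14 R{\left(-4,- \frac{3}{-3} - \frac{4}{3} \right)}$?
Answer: $- \frac{41}{13} \approx -3.1538$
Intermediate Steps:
$R{\left(q,M \right)} = \frac{2 M}{M + q}$
$-1 - 14 R{\left(-4,- \frac{3}{-3} - \frac{4}{3} \right)} = -1 - 14 \frac{2 \left(- \frac{3}{-3} - \frac{4}{3}\right)}{\left(- \frac{3}{-3} - \frac{4}{3}\right) - 4} = -1 - 14 \frac{2 \left(\left(-3\right) \left(- \frac{1}{3}\right) - \frac{4}{3}\right)}{\left(\left(-3\right) \left(- \frac{1}{3}\right) - \frac{4}{3}\right) - 4} = -1 - 14 \frac{2 \left(1 - \frac{4}{3}\right)}{\left(1 - \frac{4}{3}\right) - 4} = -1 - 14 \cdot 2 \left(- \frac{1}{3}\right) \frac{1}{- \frac{1}{3} - 4} = -1 - 14 \cdot 2 \left(- \frac{1}{3}\right) \frac{1}{- \frac{13}{3}} = -1 - 14 \cdot 2 \left(- \frac{1}{3}\right) \left(- \frac{3}{13}\right) = -1 - \frac{28}{13} = - \frac{41}{13}$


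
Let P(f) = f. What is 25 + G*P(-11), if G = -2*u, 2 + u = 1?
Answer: 3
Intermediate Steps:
u = -1 (u = -2 + 1 = -1)
G = 2 (G = -2*(-1) = 2)
25 + G*P(-11) = 25 + 2*(-11) = 25 - 22 = 3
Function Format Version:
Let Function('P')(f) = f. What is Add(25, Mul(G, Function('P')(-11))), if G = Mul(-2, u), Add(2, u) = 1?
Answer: 3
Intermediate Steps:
u = -1 (u = Add(-2, 1) = -1)
G = 2 (G = Mul(-2, -1) = 2)
Add(25, Mul(G, Function('P')(-11))) = Add(25, Mul(2, -11)) = Add(25, -22) = 3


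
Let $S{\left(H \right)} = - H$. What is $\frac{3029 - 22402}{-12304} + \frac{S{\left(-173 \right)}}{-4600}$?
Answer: $\frac{10873401}{7074800} \approx 1.5369$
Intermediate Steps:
$\frac{3029 - 22402}{-12304} + \frac{S{\left(-173 \right)}}{-4600} = \frac{3029 - 22402}{-12304} + \frac{\left(-1\right) \left(-173\right)}{-4600} = \left(3029 - 22402\right) \left(- \frac{1}{12304}\right) + 173 \left(- \frac{1}{4600}\right) = \left(-19373\right) \left(- \frac{1}{12304}\right) - \frac{173}{4600} = \frac{19373}{12304} - \frac{173}{4600} = \frac{10873401}{7074800}$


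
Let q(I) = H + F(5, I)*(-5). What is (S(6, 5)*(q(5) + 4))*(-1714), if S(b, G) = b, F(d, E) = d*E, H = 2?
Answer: 1223796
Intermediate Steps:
F(d, E) = E*d
q(I) = 2 - 25*I (q(I) = 2 + (I*5)*(-5) = 2 + (5*I)*(-5) = 2 - 25*I)
(S(6, 5)*(q(5) + 4))*(-1714) = (6*((2 - 25*5) + 4))*(-1714) = (6*((2 - 125) + 4))*(-1714) = (6*(-123 + 4))*(-1714) = (6*(-119))*(-1714) = -714*(-1714) = 1223796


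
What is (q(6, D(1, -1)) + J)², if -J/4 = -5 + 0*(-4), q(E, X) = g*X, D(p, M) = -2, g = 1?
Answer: 324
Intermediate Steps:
q(E, X) = X (q(E, X) = 1*X = X)
J = 20 (J = -4*(-5 + 0*(-4)) = -4*(-5 + 0) = -4*(-5) = 20)
(q(6, D(1, -1)) + J)² = (-2 + 20)² = 18² = 324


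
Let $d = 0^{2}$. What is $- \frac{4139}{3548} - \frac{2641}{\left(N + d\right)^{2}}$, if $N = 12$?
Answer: $- \frac{2491571}{127728} \approx -19.507$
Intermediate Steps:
$d = 0$
$- \frac{4139}{3548} - \frac{2641}{\left(N + d\right)^{2}} = - \frac{4139}{3548} - \frac{2641}{\left(12 + 0\right)^{2}} = \left(-4139\right) \frac{1}{3548} - \frac{2641}{12^{2}} = - \frac{4139}{3548} - \frac{2641}{144} = - \frac{2491571}{127728}$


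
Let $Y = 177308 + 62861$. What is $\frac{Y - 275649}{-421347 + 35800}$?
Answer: $\frac{35480}{385547} \approx 0.092025$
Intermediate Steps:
$Y = 240169$
$\frac{Y - 275649}{-421347 + 35800} = \frac{240169 - 275649}{-421347 + 35800} = - \frac{35480}{-385547} = \left(-35480\right) \left(- \frac{1}{385547}\right) = \frac{35480}{385547}$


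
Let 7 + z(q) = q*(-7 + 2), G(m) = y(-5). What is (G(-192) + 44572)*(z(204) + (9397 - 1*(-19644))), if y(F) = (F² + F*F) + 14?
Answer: 1250432904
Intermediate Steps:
y(F) = 14 + 2*F² (y(F) = (F² + F²) + 14 = 2*F² + 14 = 14 + 2*F²)
G(m) = 64 (G(m) = 14 + 2*(-5)² = 14 + 2*25 = 14 + 50 = 64)
z(q) = -7 - 5*q (z(q) = -7 + q*(-7 + 2) = -7 + q*(-5) = -7 - 5*q)
(G(-192) + 44572)*(z(204) + (9397 - 1*(-19644))) = (64 + 44572)*((-7 - 5*204) + (9397 - 1*(-19644))) = 44636*((-7 - 1020) + (9397 + 19644)) = 44636*(-1027 + 29041) = 44636*28014 = 1250432904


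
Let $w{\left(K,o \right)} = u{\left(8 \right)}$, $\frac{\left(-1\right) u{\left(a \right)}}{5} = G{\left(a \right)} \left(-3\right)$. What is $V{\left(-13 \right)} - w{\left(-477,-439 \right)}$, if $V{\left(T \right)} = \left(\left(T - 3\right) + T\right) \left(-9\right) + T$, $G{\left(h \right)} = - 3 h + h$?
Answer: $488$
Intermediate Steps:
$G{\left(h \right)} = - 2 h$
$u{\left(a \right)} = - 30 a$ ($u{\left(a \right)} = - 5 - 2 a \left(-3\right) = - 5 \cdot 6 a = - 30 a$)
$w{\left(K,o \right)} = -240$ ($w{\left(K,o \right)} = \left(-30\right) 8 = -240$)
$V{\left(T \right)} = 27 - 17 T$ ($V{\left(T \right)} = \left(\left(-3 + T\right) + T\right) \left(-9\right) + T = \left(-3 + 2 T\right) \left(-9\right) + T = \left(27 - 18 T\right) + T = 27 - 17 T$)
$V{\left(-13 \right)} - w{\left(-477,-439 \right)} = \left(27 - -221\right) - -240 = \left(27 + 221\right) + 240 = 248 + 240 = 488$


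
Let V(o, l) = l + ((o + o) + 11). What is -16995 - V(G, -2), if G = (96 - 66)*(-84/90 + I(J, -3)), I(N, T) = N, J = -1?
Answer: -16888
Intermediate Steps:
G = -58 (G = (96 - 66)*(-84/90 - 1) = 30*(-84*1/90 - 1) = 30*(-14/15 - 1) = 30*(-29/15) = -58)
V(o, l) = 11 + l + 2*o (V(o, l) = l + (2*o + 11) = l + (11 + 2*o) = 11 + l + 2*o)
-16995 - V(G, -2) = -16995 - (11 - 2 + 2*(-58)) = -16995 - (11 - 2 - 116) = -16995 - 1*(-107) = -16995 + 107 = -16888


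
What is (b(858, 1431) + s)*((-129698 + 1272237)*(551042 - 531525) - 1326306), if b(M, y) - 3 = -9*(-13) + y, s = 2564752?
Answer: 57222416653091171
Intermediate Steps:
b(M, y) = 120 + y (b(M, y) = 3 + (-9*(-13) + y) = 3 + (117 + y) = 120 + y)
(b(858, 1431) + s)*((-129698 + 1272237)*(551042 - 531525) - 1326306) = ((120 + 1431) + 2564752)*((-129698 + 1272237)*(551042 - 531525) - 1326306) = (1551 + 2564752)*(1142539*19517 - 1326306) = 2566303*(22298933663 - 1326306) = 2566303*22297607357 = 57222416653091171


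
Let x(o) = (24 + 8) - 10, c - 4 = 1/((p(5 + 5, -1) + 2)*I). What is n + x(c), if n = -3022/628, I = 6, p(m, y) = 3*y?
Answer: 5397/314 ≈ 17.188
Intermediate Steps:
c = 23/6 (c = 4 + 1/((3*(-1) + 2)*6) = 4 + 1/((-3 + 2)*6) = 4 + 1/(-1*6) = 4 + 1/(-6) = 4 - ⅙ = 23/6 ≈ 3.8333)
x(o) = 22 (x(o) = 32 - 10 = 22)
n = -1511/314 (n = -3022*1/628 = -1511/314 ≈ -4.8121)
n + x(c) = -1511/314 + 22 = 5397/314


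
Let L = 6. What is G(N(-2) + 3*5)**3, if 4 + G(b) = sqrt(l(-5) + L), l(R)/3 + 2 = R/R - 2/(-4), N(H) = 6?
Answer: -118 + 315*sqrt(2)/4 ≈ -6.6307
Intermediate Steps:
l(R) = -3/2 (l(R) = -6 + 3*(R/R - 2/(-4)) = -6 + 3*(1 - 2*(-1/4)) = -6 + 3*(1 + 1/2) = -6 + 3*(3/2) = -6 + 9/2 = -3/2)
G(b) = -4 + 3*sqrt(2)/2 (G(b) = -4 + sqrt(-3/2 + 6) = -4 + sqrt(9/2) = -4 + 3*sqrt(2)/2)
G(N(-2) + 3*5)**3 = (-4 + 3*sqrt(2)/2)**3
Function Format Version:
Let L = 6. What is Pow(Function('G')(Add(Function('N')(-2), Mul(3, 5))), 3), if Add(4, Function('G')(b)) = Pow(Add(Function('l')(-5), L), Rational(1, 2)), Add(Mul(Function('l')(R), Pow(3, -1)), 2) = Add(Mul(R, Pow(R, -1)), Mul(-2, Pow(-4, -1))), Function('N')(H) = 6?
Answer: Add(-118, Mul(Rational(315, 4), Pow(2, Rational(1, 2)))) ≈ -6.6307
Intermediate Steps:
Function('l')(R) = Rational(-3, 2) (Function('l')(R) = Add(-6, Mul(3, Add(Mul(R, Pow(R, -1)), Mul(-2, Pow(-4, -1))))) = Add(-6, Mul(3, Add(1, Mul(-2, Rational(-1, 4))))) = Add(-6, Mul(3, Add(1, Rational(1, 2)))) = Add(-6, Mul(3, Rational(3, 2))) = Add(-6, Rational(9, 2)) = Rational(-3, 2))
Function('G')(b) = Add(-4, Mul(Rational(3, 2), Pow(2, Rational(1, 2)))) (Function('G')(b) = Add(-4, Pow(Add(Rational(-3, 2), 6), Rational(1, 2))) = Add(-4, Pow(Rational(9, 2), Rational(1, 2))) = Add(-4, Mul(Rational(3, 2), Pow(2, Rational(1, 2)))))
Pow(Function('G')(Add(Function('N')(-2), Mul(3, 5))), 3) = Pow(Add(-4, Mul(Rational(3, 2), Pow(2, Rational(1, 2)))), 3)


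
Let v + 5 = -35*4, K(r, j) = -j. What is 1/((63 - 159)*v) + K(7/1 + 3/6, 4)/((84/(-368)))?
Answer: 1707527/97440 ≈ 17.524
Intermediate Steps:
v = -145 (v = -5 - 35*4 = -5 - 140 = -145)
1/((63 - 159)*v) + K(7/1 + 3/6, 4)/((84/(-368))) = 1/((63 - 159)*(-145)) + (-1*4)/((84/(-368))) = -1/145/(-96) - 4/(84*(-1/368)) = -1/96*(-1/145) - 4/(-21/92) = 1/13920 - 4*(-92/21) = 1/13920 + 368/21 = 1707527/97440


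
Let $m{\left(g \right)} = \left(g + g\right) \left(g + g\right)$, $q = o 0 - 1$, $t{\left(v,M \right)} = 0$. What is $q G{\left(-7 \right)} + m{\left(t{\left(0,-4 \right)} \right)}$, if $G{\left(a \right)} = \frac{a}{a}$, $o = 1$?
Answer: $-1$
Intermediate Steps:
$q = -1$ ($q = 1 \cdot 0 - 1 = 0 - 1 = -1$)
$m{\left(g \right)} = 4 g^{2}$ ($m{\left(g \right)} = 2 g 2 g = 4 g^{2}$)
$G{\left(a \right)} = 1$
$q G{\left(-7 \right)} + m{\left(t{\left(0,-4 \right)} \right)} = \left(-1\right) 1 + 4 \cdot 0^{2} = -1 + 4 \cdot 0 = -1 + 0 = -1$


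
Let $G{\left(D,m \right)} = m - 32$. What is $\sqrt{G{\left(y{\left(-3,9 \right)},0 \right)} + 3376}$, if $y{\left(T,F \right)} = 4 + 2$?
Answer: $4 \sqrt{209} \approx 57.827$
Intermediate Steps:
$y{\left(T,F \right)} = 6$
$G{\left(D,m \right)} = -32 + m$
$\sqrt{G{\left(y{\left(-3,9 \right)},0 \right)} + 3376} = \sqrt{\left(-32 + 0\right) + 3376} = \sqrt{-32 + 3376} = \sqrt{3344} = 4 \sqrt{209}$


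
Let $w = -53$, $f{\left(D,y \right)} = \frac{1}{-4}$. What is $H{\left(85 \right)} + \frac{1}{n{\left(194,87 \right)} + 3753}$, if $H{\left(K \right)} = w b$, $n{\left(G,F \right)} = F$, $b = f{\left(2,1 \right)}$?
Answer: $\frac{50881}{3840} \approx 13.25$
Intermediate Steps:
$f{\left(D,y \right)} = - \frac{1}{4}$
$b = - \frac{1}{4} \approx -0.25$
$H{\left(K \right)} = \frac{53}{4}$ ($H{\left(K \right)} = \left(-53\right) \left(- \frac{1}{4}\right) = \frac{53}{4}$)
$H{\left(85 \right)} + \frac{1}{n{\left(194,87 \right)} + 3753} = \frac{53}{4} + \frac{1}{87 + 3753} = \frac{53}{4} + \frac{1}{3840} = \frac{50881}{3840}$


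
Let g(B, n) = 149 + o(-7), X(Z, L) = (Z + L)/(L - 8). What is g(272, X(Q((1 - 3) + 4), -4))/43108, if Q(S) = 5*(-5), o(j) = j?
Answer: 71/21554 ≈ 0.0032941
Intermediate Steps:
Q(S) = -25
X(Z, L) = (L + Z)/(-8 + L)
g(B, n) = 142 (g(B, n) = 149 - 7 = 142)
g(272, X(Q((1 - 3) + 4), -4))/43108 = 142/43108 = 142*(1/43108) = 71/21554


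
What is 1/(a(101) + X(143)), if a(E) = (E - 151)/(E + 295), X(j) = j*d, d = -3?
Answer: -198/84967 ≈ -0.0023303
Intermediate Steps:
X(j) = -3*j (X(j) = j*(-3) = -3*j)
a(E) = (-151 + E)/(295 + E)
1/(a(101) + X(143)) = 1/((-151 + 101)/(295 + 101) - 3*143) = 1/(-50/396 - 429) = 1/((1/396)*(-50) - 429) = 1/(-25/198 - 429) = 1/(-84967/198) = -198/84967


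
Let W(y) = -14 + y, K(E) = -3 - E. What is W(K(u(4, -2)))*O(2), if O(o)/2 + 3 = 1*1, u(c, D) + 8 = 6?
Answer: 60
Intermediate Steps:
u(c, D) = -2 (u(c, D) = -8 + 6 = -2)
O(o) = -4 (O(o) = -6 + 2*(1*1) = -6 + 2*1 = -6 + 2 = -4)
W(K(u(4, -2)))*O(2) = (-14 + (-3 - 1*(-2)))*(-4) = (-14 + (-3 + 2))*(-4) = (-14 - 1)*(-4) = -15*(-4) = 60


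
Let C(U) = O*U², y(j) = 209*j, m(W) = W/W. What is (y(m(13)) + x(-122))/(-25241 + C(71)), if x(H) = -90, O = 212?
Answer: 119/1043451 ≈ 0.00011404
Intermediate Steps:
m(W) = 1
C(U) = 212*U²
(y(m(13)) + x(-122))/(-25241 + C(71)) = (209*1 - 90)/(-25241 + 212*71²) = (209 - 90)/(-25241 + 212*5041) = 119/(-25241 + 1068692) = 119/1043451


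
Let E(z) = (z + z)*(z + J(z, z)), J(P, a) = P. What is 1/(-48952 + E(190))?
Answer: 1/95448 ≈ 1.0477e-5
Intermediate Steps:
E(z) = 4*z**2 (E(z) = (z + z)*(z + z) = (2*z)*(2*z) = 4*z**2)
1/(-48952 + E(190)) = 1/(-48952 + 4*190**2) = 1/(-48952 + 4*36100) = 1/(-48952 + 144400) = 1/95448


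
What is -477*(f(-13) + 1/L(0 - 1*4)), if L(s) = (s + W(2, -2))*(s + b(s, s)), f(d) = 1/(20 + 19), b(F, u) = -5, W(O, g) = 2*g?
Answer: -1961/104 ≈ -18.856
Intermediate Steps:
f(d) = 1/39
L(s) = (-5 + s)*(-4 + s) (L(s) = (s + 2*(-2))*(s - 5) = (s - 4)*(-5 + s) = (-4 + s)*(-5 + s) = (-5 + s)*(-4 + s))
-477*(f(-13) + 1/L(0 - 1*4)) = -477*(1/39 + 1/(20 + (0 - 1*4)² - 9*(0 - 1*4))) = -477*(1/39 + 1/(20 + (0 - 4)² - 9*(0 - 4))) = -477*(1/39 + 1/(20 + (-4)² - 9*(-4))) = -477*(1/39 + 1/(20 + 16 + 36)) = -477*(1/39 + 1/72) = -477*37/936 = -1961/104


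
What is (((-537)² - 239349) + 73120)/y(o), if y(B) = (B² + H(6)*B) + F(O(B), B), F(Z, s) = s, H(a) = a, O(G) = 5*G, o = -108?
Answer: 30535/2727 ≈ 11.197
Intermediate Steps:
y(B) = B² + 7*B (y(B) = (B² + 6*B) + B = B² + 7*B)
(((-537)² - 239349) + 73120)/y(o) = (((-537)² - 239349) + 73120)/((-108*(7 - 108))) = ((288369 - 239349) + 73120)/((-108*(-101))) = (49020 + 73120)/10908 = 122140*(1/10908) = 30535/2727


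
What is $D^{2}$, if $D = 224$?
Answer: $50176$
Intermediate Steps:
$D^{2} = 224^{2} = 50176$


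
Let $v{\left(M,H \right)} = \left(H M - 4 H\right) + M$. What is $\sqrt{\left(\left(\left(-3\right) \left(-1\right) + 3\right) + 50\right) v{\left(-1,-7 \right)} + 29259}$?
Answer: $\sqrt{31163} \approx 176.53$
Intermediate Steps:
$v{\left(M,H \right)} = M - 4 H + H M$ ($v{\left(M,H \right)} = \left(- 4 H + H M\right) + M = M - 4 H + H M$)
$\sqrt{\left(\left(\left(-3\right) \left(-1\right) + 3\right) + 50\right) v{\left(-1,-7 \right)} + 29259} = \sqrt{\left(\left(\left(-3\right) \left(-1\right) + 3\right) + 50\right) \left(-1 - -28 - -7\right) + 29259} = \sqrt{\left(\left(3 + 3\right) + 50\right) \left(-1 + 28 + 7\right) + 29259} = \sqrt{\left(6 + 50\right) 34 + 29259} = \sqrt{56 \cdot 34 + 29259} = \sqrt{1904 + 29259} = \sqrt{31163}$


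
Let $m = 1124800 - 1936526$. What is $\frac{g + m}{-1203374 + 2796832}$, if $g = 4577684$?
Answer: $\frac{1882979}{796729} \approx 2.3634$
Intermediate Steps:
$m = -811726$ ($m = 1124800 - 1936526 = -811726$)
$\frac{g + m}{-1203374 + 2796832} = \frac{4577684 - 811726}{-1203374 + 2796832} = \frac{3765958}{1593458} = 3765958 \cdot \frac{1}{1593458} = \frac{1882979}{796729}$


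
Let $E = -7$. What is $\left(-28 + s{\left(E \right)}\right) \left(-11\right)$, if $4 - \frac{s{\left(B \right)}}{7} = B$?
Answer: $-539$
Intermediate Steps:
$s{\left(B \right)} = 28 - 7 B$
$\left(-28 + s{\left(E \right)}\right) \left(-11\right) = \left(-28 + \left(28 - -49\right)\right) \left(-11\right) = \left(-28 + \left(28 + 49\right)\right) \left(-11\right) = \left(-28 + 77\right) \left(-11\right) = 49 \left(-11\right) = -539$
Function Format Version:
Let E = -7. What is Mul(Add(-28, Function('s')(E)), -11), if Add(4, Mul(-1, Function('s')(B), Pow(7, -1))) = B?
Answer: -539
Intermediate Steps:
Function('s')(B) = Add(28, Mul(-7, B))
Mul(Add(-28, Function('s')(E)), -11) = Mul(Add(-28, Add(28, Mul(-7, -7))), -11) = Mul(Add(-28, Add(28, 49)), -11) = Mul(Add(-28, 77), -11) = Mul(49, -11) = -539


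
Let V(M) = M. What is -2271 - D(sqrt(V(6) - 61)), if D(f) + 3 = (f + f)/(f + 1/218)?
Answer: 4*(-123715*sqrt(55) + 567*I)/(-I + 218*sqrt(55)) ≈ -2270.0 - 0.0012371*I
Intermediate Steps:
D(f) = -3 + 2*f/(1/218 + f) (D(f) = -3 + (f + f)/(f + 1/218) = -3 + (2*f)/(f + 1/218) = -3 + (2*f)/(1/218 + f) = -3 + 2*f/(1/218 + f))
-2271 - D(sqrt(V(6) - 61)) = -2271 - (-3 - 218*sqrt(6 - 61))/(1 + 218*sqrt(6 - 61)) = -2271 - (-3 - 218*I*sqrt(55))/(1 + 218*sqrt(-55)) = -2271 - (-3 - 218*I*sqrt(55))/(1 + 218*(I*sqrt(55))) = -2271 - (-3 - 218*I*sqrt(55))/(1 + 218*I*sqrt(55))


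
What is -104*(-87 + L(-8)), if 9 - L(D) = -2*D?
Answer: 9776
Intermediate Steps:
L(D) = 9 + 2*D (L(D) = 9 - (-2)*D = 9 + 2*D)
-104*(-87 + L(-8)) = -104*(-87 + (9 + 2*(-8))) = -104*(-87 + (9 - 16)) = -104*(-87 - 7) = -104*(-94) = 9776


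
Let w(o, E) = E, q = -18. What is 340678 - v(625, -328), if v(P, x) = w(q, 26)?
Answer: 340652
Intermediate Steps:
v(P, x) = 26
340678 - v(625, -328) = 340678 - 1*26 = 340678 - 26 = 340652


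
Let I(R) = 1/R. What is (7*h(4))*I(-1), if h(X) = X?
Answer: -28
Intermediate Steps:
(7*h(4))*I(-1) = (7*4)/(-1) = 28*(-1) = -28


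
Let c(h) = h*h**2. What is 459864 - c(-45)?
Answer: 550989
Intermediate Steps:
c(h) = h**3
459864 - c(-45) = 459864 - 1*(-45)**3 = 459864 - 1*(-91125) = 459864 + 91125 = 550989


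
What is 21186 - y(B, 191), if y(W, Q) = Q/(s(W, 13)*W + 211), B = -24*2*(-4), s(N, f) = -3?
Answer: 7733081/365 ≈ 21187.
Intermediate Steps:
B = 192 (B = -4*12*(-4) = -48*(-4) = 192)
y(W, Q) = Q/(211 - 3*W) (y(W, Q) = Q/(-3*W + 211) = Q/(211 - 3*W))
21186 - y(B, 191) = 21186 - 191/(211 - 3*192) = 21186 - 191/(211 - 576) = 21186 - 191/(-365) = 21186 - 191*(-1)/365 = 21186 - 1*(-191/365) = 21186 + 191/365 = 7733081/365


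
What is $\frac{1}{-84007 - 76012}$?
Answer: $- \frac{1}{160019} \approx -6.2493 \cdot 10^{-6}$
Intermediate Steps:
$\frac{1}{-84007 - 76012} = \frac{1}{-160019} = - \frac{1}{160019}$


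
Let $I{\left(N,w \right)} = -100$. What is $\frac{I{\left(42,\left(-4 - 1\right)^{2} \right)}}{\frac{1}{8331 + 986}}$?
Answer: $-931700$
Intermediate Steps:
$\frac{I{\left(42,\left(-4 - 1\right)^{2} \right)}}{\frac{1}{8331 + 986}} = - \frac{100}{\frac{1}{8331 + 986}} = - \frac{100}{\frac{1}{9317}} = - 100 \frac{1}{\frac{1}{9317}} = \left(-100\right) 9317 = -931700$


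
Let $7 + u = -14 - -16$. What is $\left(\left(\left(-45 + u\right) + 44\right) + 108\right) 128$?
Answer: $13056$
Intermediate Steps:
$u = -5$ ($u = -7 - -2 = -7 + \left(-14 + 16\right) = -7 + 2 = -5$)
$\left(\left(\left(-45 + u\right) + 44\right) + 108\right) 128 = \left(\left(\left(-45 - 5\right) + 44\right) + 108\right) 128 = \left(\left(-50 + 44\right) + 108\right) 128 = \left(-6 + 108\right) 128 = 102 \cdot 128 = 13056$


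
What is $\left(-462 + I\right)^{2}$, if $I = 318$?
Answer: $20736$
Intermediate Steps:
$\left(-462 + I\right)^{2} = \left(-462 + 318\right)^{2} = \left(-144\right)^{2} = 20736$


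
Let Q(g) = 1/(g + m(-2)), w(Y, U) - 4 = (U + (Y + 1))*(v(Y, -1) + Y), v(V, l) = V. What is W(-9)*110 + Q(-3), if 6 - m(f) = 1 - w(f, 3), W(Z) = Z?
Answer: -1981/2 ≈ -990.50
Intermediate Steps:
w(Y, U) = 4 + 2*Y*(1 + U + Y) (w(Y, U) = 4 + (U + (Y + 1))*(Y + Y) = 4 + (U + (1 + Y))*(2*Y) = 4 + (1 + U + Y)*(2*Y) = 4 + 2*Y*(1 + U + Y))
m(f) = 9 + 2*f² + 8*f (m(f) = 6 - (1 - (4 + 2*f + 2*f² + 2*3*f)) = 6 - (1 - (4 + 2*f + 2*f² + 6*f)) = 6 - (1 - (4 + 2*f² + 8*f)) = 6 - (1 + (-4 - 8*f - 2*f²)) = 6 - (-3 - 8*f - 2*f²) = 6 + (3 + 2*f² + 8*f) = 9 + 2*f² + 8*f)
Q(g) = 1/(1 + g) (Q(g) = 1/(g + (9 + 2*(-2)² + 8*(-2))) = 1/(g + (9 + 2*4 - 16)) = 1/(g + (9 + 8 - 16)) = 1/(g + 1) = 1/(1 + g))
W(-9)*110 + Q(-3) = -9*110 + 1/(1 - 3) = -990 + 1/(-2) = -990 - ½ = -1981/2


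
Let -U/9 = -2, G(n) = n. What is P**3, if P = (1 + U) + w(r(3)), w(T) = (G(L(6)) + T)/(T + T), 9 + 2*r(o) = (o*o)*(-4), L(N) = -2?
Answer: 5442488479/729000 ≈ 7465.7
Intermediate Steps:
r(o) = -9/2 - 2*o**2 (r(o) = -9/2 + ((o*o)*(-4))/2 = -9/2 + (o**2*(-4))/2 = -9/2 + (-4*o**2)/2 = -9/2 - 2*o**2)
U = 18 (U = -9*(-2) = 18)
w(T) = (-2 + T)/(2*T) (w(T) = (-2 + T)/(T + T) = (-2 + T)/((2*T)) = (-2 + T)*(1/(2*T)) = (-2 + T)/(2*T))
P = 1759/90 (P = (1 + 18) + (-2 + (-9/2 - 2*3**2))/(2*(-9/2 - 2*3**2)) = 19 + (-2 + (-9/2 - 2*9))/(2*(-9/2 - 2*9)) = 19 + (-2 + (-9/2 - 18))/(2*(-9/2 - 18)) = 19 + (-2 - 45/2)/(2*(-45/2)) = 19 + (1/2)*(-2/45)*(-49/2) = 19 + 49/90 = 1759/90 ≈ 19.544)
P**3 = (1759/90)**3 = 5442488479/729000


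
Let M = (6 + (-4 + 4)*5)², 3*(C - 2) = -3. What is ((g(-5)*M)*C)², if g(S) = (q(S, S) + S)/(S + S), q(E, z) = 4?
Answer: 324/25 ≈ 12.960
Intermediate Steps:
C = 1 (C = 2 + (⅓)*(-3) = 2 - 1 = 1)
M = 36 (M = (6 + 0*5)² = (6 + 0)² = 6² = 36)
g(S) = (4 + S)/(2*S) (g(S) = (4 + S)/(S + S) = (4 + S)/((2*S)) = (4 + S)*(1/(2*S)) = (4 + S)/(2*S))
((g(-5)*M)*C)² = ((((½)*(4 - 5)/(-5))*36)*1)² = ((((½)*(-⅕)*(-1))*36)*1)² = (((⅒)*36)*1)² = ((18/5)*1)² = (18/5)² = 324/25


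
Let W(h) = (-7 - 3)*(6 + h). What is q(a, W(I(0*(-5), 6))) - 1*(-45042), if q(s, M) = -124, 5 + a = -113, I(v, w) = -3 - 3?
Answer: 44918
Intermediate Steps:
I(v, w) = -6
a = -118 (a = -5 - 113 = -118)
W(h) = -60 - 10*h (W(h) = -10*(6 + h) = -60 - 10*h)
q(a, W(I(0*(-5), 6))) - 1*(-45042) = -124 - 1*(-45042) = -124 + 45042 = 44918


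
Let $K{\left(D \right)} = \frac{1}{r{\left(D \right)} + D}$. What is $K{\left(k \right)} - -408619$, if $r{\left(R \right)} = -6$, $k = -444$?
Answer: $\frac{183878549}{450} \approx 4.0862 \cdot 10^{5}$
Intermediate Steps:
$K{\left(D \right)} = \frac{1}{-6 + D}$
$K{\left(k \right)} - -408619 = \frac{1}{-6 - 444} - -408619 = \frac{1}{-450} + 408619 = - \frac{1}{450} + 408619 = \frac{183878549}{450}$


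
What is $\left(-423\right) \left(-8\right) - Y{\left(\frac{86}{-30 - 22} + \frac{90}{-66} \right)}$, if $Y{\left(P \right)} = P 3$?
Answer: $\frac{970413}{286} \approx 3393.1$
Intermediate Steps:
$Y{\left(P \right)} = 3 P$
$\left(-423\right) \left(-8\right) - Y{\left(\frac{86}{-30 - 22} + \frac{90}{-66} \right)} = \left(-423\right) \left(-8\right) - 3 \left(\frac{86}{-30 - 22} + \frac{90}{-66}\right) = 3384 - 3 \left(\frac{86}{-30 - 22} + 90 \left(- \frac{1}{66}\right)\right) = 3384 - 3 \left(\frac{86}{-52} - \frac{15}{11}\right) = 3384 - 3 \left(86 \left(- \frac{1}{52}\right) - \frac{15}{11}\right) = 3384 - 3 \left(- \frac{43}{26} - \frac{15}{11}\right) = 3384 - 3 \left(- \frac{863}{286}\right) = 3384 - - \frac{2589}{286} = 3384 + \frac{2589}{286} = \frac{970413}{286}$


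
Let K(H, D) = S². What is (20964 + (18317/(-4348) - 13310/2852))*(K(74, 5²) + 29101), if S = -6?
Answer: 1892840670406665/3100124 ≈ 6.1057e+8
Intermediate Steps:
K(H, D) = 36 (K(H, D) = (-6)² = 36)
(20964 + (18317/(-4348) - 13310/2852))*(K(74, 5²) + 29101) = (20964 + (18317/(-4348) - 13310/2852))*(36 + 29101) = (20964 + (18317*(-1/4348) - 13310*1/2852))*29137 = (20964 + (-18317/4348 - 6655/1426))*29137 = (20964 - 27527991/3100124)*29137 = (64963471545/3100124)*29137 = 1892840670406665/3100124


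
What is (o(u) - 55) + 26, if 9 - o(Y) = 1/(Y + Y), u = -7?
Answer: -279/14 ≈ -19.929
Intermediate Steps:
o(Y) = 9 - 1/(2*Y) (o(Y) = 9 - 1/(Y + Y) = 9 - 1/(2*Y))
(o(u) - 55) + 26 = ((9 - 1/2/(-7)) - 55) + 26 = ((9 - 1/2*(-1/7)) - 55) + 26 = ((9 + 1/14) - 55) + 26 = (127/14 - 55) + 26 = -643/14 + 26 = -279/14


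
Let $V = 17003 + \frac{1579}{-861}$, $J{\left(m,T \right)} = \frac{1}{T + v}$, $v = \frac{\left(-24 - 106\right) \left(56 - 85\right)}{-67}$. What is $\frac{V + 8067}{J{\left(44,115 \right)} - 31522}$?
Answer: $- \frac{84931824085}{106797581583} \approx -0.79526$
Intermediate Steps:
$v = - \frac{3770}{67}$ ($v = \left(-130\right) \left(-29\right) \left(- \frac{1}{67}\right) = 3770 \left(- \frac{1}{67}\right) = - \frac{3770}{67} \approx -56.269$)
$J{\left(m,T \right)} = \frac{1}{- \frac{3770}{67} + T}$ ($J{\left(m,T \right)} = \frac{1}{T - \frac{3770}{67}} = \frac{1}{- \frac{3770}{67} + T}$)
$V = \frac{14638004}{861}$ ($V = 17003 + 1579 \left(- \frac{1}{861}\right) = 17003 - \frac{1579}{861} = \frac{14638004}{861} \approx 17001.0$)
$\frac{V + 8067}{J{\left(44,115 \right)} - 31522} = \frac{\frac{14638004}{861} + 8067}{\frac{67}{-3770 + 67 \cdot 115} - 31522} = \frac{21583691}{861 \left(\frac{67}{-3770 + 7705} - 31522\right)} = \frac{21583691}{861 \left(\frac{67}{3935} - 31522\right)} = \frac{21583691}{861 \left(- \frac{124039003}{3935}\right)} = \frac{21583691}{861} \left(- \frac{3935}{124039003}\right) = - \frac{84931824085}{106797581583}$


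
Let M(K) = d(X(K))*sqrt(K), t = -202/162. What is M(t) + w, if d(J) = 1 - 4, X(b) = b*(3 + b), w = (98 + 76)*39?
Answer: 6786 - I*sqrt(101)/3 ≈ 6786.0 - 3.35*I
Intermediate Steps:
w = 6786 (w = 174*39 = 6786)
d(J) = -3
t = -101/81 (t = -202*1/162 = -101/81 ≈ -1.2469)
M(K) = -3*sqrt(K)
M(t) + w = -I*sqrt(101)/3 + 6786 = 6786 - I*sqrt(101)/3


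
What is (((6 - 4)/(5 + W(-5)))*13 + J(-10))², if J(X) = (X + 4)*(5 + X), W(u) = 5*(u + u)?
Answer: 1752976/2025 ≈ 865.67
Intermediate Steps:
W(u) = 10*u (W(u) = 5*(2*u) = 10*u)
J(X) = (4 + X)*(5 + X)
(((6 - 4)/(5 + W(-5)))*13 + J(-10))² = (((6 - 4)/(5 + 10*(-5)))*13 + (20 + (-10)² + 9*(-10)))² = ((2/(5 - 50))*13 + (20 + 100 - 90))² = ((2/(-45))*13 + 30)² = ((2*(-1/45))*13 + 30)² = (-2/45*13 + 30)² = (-26/45 + 30)² = (1324/45)² = 1752976/2025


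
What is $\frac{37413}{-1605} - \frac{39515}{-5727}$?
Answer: $- \frac{50280892}{3063945} \approx -16.411$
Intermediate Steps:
$\frac{37413}{-1605} - \frac{39515}{-5727} = 37413 \left(- \frac{1}{1605}\right) - - \frac{39515}{5727} = - \frac{12471}{535} + \frac{39515}{5727} = - \frac{50280892}{3063945}$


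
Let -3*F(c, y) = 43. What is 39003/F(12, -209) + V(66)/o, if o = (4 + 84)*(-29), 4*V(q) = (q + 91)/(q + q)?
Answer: -157664485855/57940608 ≈ -2721.1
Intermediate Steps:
F(c, y) = -43/3 (F(c, y) = -⅓*43 = -43/3)
V(q) = (91 + q)/(8*q) (V(q) = ((q + 91)/(q + q))/4 = ((91 + q)/((2*q)))/4 = ((91 + q)*(1/(2*q)))/4 = ((91 + q)/(2*q))/4 = (91 + q)/(8*q))
o = -2552 (o = 88*(-29) = -2552)
39003/F(12, -209) + V(66)/o = 39003/(-43/3) + ((⅛)*(91 + 66)/66)/(-2552) = 39003*(-3/43) + ((⅛)*(1/66)*157)*(-1/2552) = -117009/43 + (157/528)*(-1/2552) = -117009/43 - 157/1347456 = -157664485855/57940608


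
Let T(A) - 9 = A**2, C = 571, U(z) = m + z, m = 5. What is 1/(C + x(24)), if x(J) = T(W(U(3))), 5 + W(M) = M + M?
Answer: 1/701 ≈ 0.0014265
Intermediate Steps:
U(z) = 5 + z
W(M) = -5 + 2*M (W(M) = -5 + (M + M) = -5 + 2*M)
T(A) = 9 + A**2
x(J) = 130 (x(J) = 9 + (-5 + 2*(5 + 3))**2 = 9 + (-5 + 2*8)**2 = 9 + (-5 + 16)**2 = 9 + 11**2 = 9 + 121 = 130)
1/(C + x(24)) = 1/(571 + 130) = 1/701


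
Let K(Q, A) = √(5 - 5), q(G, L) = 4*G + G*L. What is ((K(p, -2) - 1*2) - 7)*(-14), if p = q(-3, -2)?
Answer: 126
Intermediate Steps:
p = -6 (p = -3*(4 - 2) = -3*2 = -6)
K(Q, A) = 0 (K(Q, A) = √0 = 0)
((K(p, -2) - 1*2) - 7)*(-14) = ((0 - 1*2) - 7)*(-14) = ((0 - 2) - 7)*(-14) = (-2 - 7)*(-14) = -9*(-14) = 126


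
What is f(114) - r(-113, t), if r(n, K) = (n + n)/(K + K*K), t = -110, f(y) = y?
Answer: 683543/5995 ≈ 114.02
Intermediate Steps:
r(n, K) = 2*n/(K + K²) (r(n, K) = (2*n)/(K + K²) = 2*n/(K + K²))
f(114) - r(-113, t) = 114 - 2*(-113)/((-110)*(1 - 110)) = 114 - 2*(-113)*(-1)/(110*(-109)) = 114 - 2*(-113)*(-1)*(-1)/(110*109) = 114 - 1*(-113/5995) = 114 + 113/5995 = 683543/5995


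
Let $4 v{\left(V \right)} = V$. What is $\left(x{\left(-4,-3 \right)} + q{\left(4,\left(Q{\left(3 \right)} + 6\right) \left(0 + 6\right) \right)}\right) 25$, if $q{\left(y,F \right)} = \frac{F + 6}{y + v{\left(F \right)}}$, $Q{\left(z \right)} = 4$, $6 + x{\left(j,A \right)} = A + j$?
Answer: $- \frac{4525}{19} \approx -238.16$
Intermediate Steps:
$x{\left(j,A \right)} = -6 + A + j$ ($x{\left(j,A \right)} = -6 + \left(A + j\right) = -6 + A + j$)
$v{\left(V \right)} = \frac{V}{4}$
$q{\left(y,F \right)} = \frac{6 + F}{y + \frac{F}{4}}$ ($q{\left(y,F \right)} = \frac{F + 6}{y + \frac{F}{4}} = \frac{6 + F}{y + \frac{F}{4}}$)
$\left(x{\left(-4,-3 \right)} + q{\left(4,\left(Q{\left(3 \right)} + 6\right) \left(0 + 6\right) \right)}\right) 25 = \left(\left(-6 - 3 - 4\right) + \frac{4 \left(6 + \left(4 + 6\right) \left(0 + 6\right)\right)}{\left(4 + 6\right) \left(0 + 6\right) + 4 \cdot 4}\right) 25 = \left(-13 + \frac{4 \left(6 + 10 \cdot 6\right)}{10 \cdot 6 + 16}\right) 25 = \left(-13 + \frac{4 \left(6 + 60\right)}{60 + 16}\right) 25 = \left(-13 + 4 \cdot \frac{1}{76} \cdot 66\right) 25 = \left(-13 + \frac{66}{19}\right) 25 = \left(- \frac{181}{19}\right) 25 = - \frac{4525}{19}$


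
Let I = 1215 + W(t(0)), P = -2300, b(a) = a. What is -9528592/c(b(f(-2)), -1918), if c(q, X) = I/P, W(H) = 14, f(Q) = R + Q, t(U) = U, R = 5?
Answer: 21915761600/1229 ≈ 1.7832e+7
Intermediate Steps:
f(Q) = 5 + Q
I = 1229 (I = 1215 + 14 = 1229)
c(q, X) = -1229/2300 (c(q, X) = 1229/(-2300) = 1229*(-1/2300) = -1229/2300)
-9528592/c(b(f(-2)), -1918) = -9528592/(-1229/2300) = -9528592*(-2300/1229) = 21915761600/1229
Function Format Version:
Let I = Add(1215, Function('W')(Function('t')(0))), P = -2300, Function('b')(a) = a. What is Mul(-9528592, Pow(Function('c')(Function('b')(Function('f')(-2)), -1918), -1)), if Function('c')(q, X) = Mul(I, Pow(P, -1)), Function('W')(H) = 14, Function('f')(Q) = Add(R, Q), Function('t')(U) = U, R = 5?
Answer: Rational(21915761600, 1229) ≈ 1.7832e+7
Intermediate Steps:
Function('f')(Q) = Add(5, Q)
I = 1229 (I = Add(1215, 14) = 1229)
Function('c')(q, X) = Rational(-1229, 2300) (Function('c')(q, X) = Mul(1229, Pow(-2300, -1)) = Mul(1229, Rational(-1, 2300)) = Rational(-1229, 2300))
Mul(-9528592, Pow(Function('c')(Function('b')(Function('f')(-2)), -1918), -1)) = Mul(-9528592, Pow(Rational(-1229, 2300), -1)) = Mul(-9528592, Rational(-2300, 1229)) = Rational(21915761600, 1229)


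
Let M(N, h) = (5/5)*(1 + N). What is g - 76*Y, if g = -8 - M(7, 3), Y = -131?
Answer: 9940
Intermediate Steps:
M(N, h) = 1 + N (M(N, h) = (5*(⅕))*(1 + N) = 1*(1 + N) = 1 + N)
g = -16 (g = -8 - (1 + 7) = -8 - 1*8 = -8 - 8 = -16)
g - 76*Y = -16 - 76*(-131) = -16 + 9956 = 9940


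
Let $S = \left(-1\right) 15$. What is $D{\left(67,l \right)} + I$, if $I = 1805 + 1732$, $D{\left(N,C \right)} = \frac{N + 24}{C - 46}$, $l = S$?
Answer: $\frac{215666}{61} \approx 3535.5$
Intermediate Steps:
$S = -15$
$l = -15$
$D{\left(N,C \right)} = \frac{24 + N}{-46 + C}$
$I = 3537$
$D{\left(67,l \right)} + I = \frac{24 + 67}{-46 - 15} + 3537 = \frac{1}{-61} \cdot 91 + 3537 = \left(- \frac{1}{61}\right) 91 + 3537 = - \frac{91}{61} + 3537 = \frac{215666}{61}$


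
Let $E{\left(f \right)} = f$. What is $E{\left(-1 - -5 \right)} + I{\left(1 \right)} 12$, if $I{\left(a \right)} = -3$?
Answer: $-32$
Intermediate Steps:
$E{\left(-1 - -5 \right)} + I{\left(1 \right)} 12 = \left(-1 - -5\right) - 36 = \left(-1 + 5\right) - 36 = 4 - 36 = -32$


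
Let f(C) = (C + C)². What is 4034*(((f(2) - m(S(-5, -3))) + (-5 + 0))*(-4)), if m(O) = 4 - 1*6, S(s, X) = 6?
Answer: -209768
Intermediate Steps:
f(C) = 4*C² (f(C) = (2*C)² = 4*C²)
m(O) = -2 (m(O) = 4 - 6 = -2)
4034*(((f(2) - m(S(-5, -3))) + (-5 + 0))*(-4)) = 4034*(((4*2² - 1*(-2)) + (-5 + 0))*(-4)) = 4034*(((4*4 + 2) - 5)*(-4)) = 4034*(((16 + 2) - 5)*(-4)) = 4034*((18 - 5)*(-4)) = 4034*(13*(-4)) = 4034*(-52) = -209768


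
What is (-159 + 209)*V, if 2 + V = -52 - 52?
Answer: -5300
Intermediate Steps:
V = -106 (V = -2 + (-52 - 52) = -2 - 104 = -106)
(-159 + 209)*V = (-159 + 209)*(-106) = 50*(-106) = -5300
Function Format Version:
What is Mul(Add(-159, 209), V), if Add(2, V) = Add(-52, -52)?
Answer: -5300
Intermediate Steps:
V = -106 (V = Add(-2, Add(-52, -52)) = Add(-2, -104) = -106)
Mul(Add(-159, 209), V) = Mul(Add(-159, 209), -106) = Mul(50, -106) = -5300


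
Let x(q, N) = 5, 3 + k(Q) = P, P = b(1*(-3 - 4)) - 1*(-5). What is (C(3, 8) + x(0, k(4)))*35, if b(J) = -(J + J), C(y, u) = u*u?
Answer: 2415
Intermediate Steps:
C(y, u) = u²
b(J) = -2*J
P = 19 (P = -2*(-3 - 4) - 1*(-5) = -2*(-7) + 5 = 14 + 5 = 19)
k(Q) = 16 (k(Q) = -3 + 19 = 16)
(C(3, 8) + x(0, k(4)))*35 = (8² + 5)*35 = (64 + 5)*35 = 69*35 = 2415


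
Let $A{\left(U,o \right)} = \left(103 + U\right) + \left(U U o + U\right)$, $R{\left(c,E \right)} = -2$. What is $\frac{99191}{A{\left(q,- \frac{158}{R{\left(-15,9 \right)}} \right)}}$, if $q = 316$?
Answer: $\frac{99191}{7889359} \approx 0.012573$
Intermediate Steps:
$A{\left(U,o \right)} = 103 + 2 U + o U^{2}$ ($A{\left(U,o \right)} = \left(103 + U\right) + \left(U^{2} o + U\right) = \left(103 + U\right) + \left(o U^{2} + U\right) = \left(103 + U\right) + \left(U + o U^{2}\right) = 103 + 2 U + o U^{2}$)
$\frac{99191}{A{\left(q,- \frac{158}{R{\left(-15,9 \right)}} \right)}} = \frac{99191}{103 + 2 \cdot 316 + - \frac{158}{-2} \cdot 316^{2}} = \frac{99191}{103 + 632 + \left(-158\right) \left(- \frac{1}{2}\right) 99856} = \frac{99191}{103 + 632 + 79 \cdot 99856} = \frac{99191}{103 + 632 + 7888624} = \frac{99191}{7889359}$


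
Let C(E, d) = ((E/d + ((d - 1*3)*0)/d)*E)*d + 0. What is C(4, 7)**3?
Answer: 4096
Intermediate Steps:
C(E, d) = E**2 (C(E, d) = ((E/d + ((d - 3)*0)/d)*E)*d + 0 = ((E/d + ((-3 + d)*0)/d)*E)*d + 0 = ((E/d + 0/d)*E)*d + 0 = ((E/d + 0)*E)*d + 0 = ((E/d)*E)*d + 0 = (E**2/d)*d + 0 = E**2 + 0 = E**2)
C(4, 7)**3 = (4**2)**3 = 16**3 = 4096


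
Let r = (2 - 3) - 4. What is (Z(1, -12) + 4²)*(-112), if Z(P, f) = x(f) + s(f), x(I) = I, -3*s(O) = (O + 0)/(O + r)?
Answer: -7168/17 ≈ -421.65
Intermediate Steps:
r = -5 (r = -1 - 4 = -5)
s(O) = -O/(3*(-5 + O)) (s(O) = -(O + 0)/(3*(O - 5)) = -O/(3*(-5 + O)))
Z(P, f) = f - f/(-15 + 3*f)
(Z(1, -12) + 4²)*(-112) = ((⅓)*(-12)*(-16 + 3*(-12))/(-5 - 12) + 4²)*(-112) = ((⅓)*(-12)*(-16 - 36)/(-17) + 16)*(-112) = ((⅓)*(-12)*(-1/17)*(-52) + 16)*(-112) = (-208/17 + 16)*(-112) = (64/17)*(-112) = -7168/17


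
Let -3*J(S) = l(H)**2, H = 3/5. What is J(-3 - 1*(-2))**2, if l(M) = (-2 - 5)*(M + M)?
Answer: 345744/625 ≈ 553.19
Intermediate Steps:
H = 3/5 (H = 3*(1/5) = 3/5 ≈ 0.60000)
l(M) = -14*M
J(S) = -588/25 (J(S) = -(-14*3/5)**2/3 = -(-42/5)**2/3 = -1/3*1764/25 = -588/25)
J(-3 - 1*(-2))**2 = (-588/25)**2 = 345744/625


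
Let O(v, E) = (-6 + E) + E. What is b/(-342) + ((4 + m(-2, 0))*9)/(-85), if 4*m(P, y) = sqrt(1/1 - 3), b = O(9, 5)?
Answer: -6326/14535 - 9*I*sqrt(2)/340 ≈ -0.43523 - 0.037435*I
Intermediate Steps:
O(v, E) = -6 + 2*E
b = 4 (b = -6 + 2*5 = -6 + 10 = 4)
m(P, y) = I*sqrt(2)/4 (m(P, y) = sqrt(1/1 - 3)/4 = sqrt(1 - 3)/4 = sqrt(-2)/4 = (I*sqrt(2))/4 = I*sqrt(2)/4)
b/(-342) + ((4 + m(-2, 0))*9)/(-85) = 4/(-342) + ((4 + I*sqrt(2)/4)*9)/(-85) = 4*(-1/342) + (36 + 9*I*sqrt(2)/4)*(-1/85) = -2/171 + (-36/85 - 9*I*sqrt(2)/340) = -6326/14535 - 9*I*sqrt(2)/340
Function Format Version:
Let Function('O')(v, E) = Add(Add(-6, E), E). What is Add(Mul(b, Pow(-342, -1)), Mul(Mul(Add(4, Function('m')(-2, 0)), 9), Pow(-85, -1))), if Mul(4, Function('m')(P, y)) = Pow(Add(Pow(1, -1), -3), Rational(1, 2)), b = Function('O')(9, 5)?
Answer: Add(Rational(-6326, 14535), Mul(Rational(-9, 340), I, Pow(2, Rational(1, 2)))) ≈ Add(-0.43523, Mul(-0.037435, I))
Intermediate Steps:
Function('O')(v, E) = Add(-6, Mul(2, E))
b = 4 (b = Add(-6, Mul(2, 5)) = Add(-6, 10) = 4)
Function('m')(P, y) = Mul(Rational(1, 4), I, Pow(2, Rational(1, 2))) (Function('m')(P, y) = Mul(Rational(1, 4), Pow(Add(Pow(1, -1), -3), Rational(1, 2))) = Mul(Rational(1, 4), Pow(Add(1, -3), Rational(1, 2))) = Mul(Rational(1, 4), Pow(-2, Rational(1, 2))) = Mul(Rational(1, 4), Mul(I, Pow(2, Rational(1, 2)))) = Mul(Rational(1, 4), I, Pow(2, Rational(1, 2))))
Add(Mul(b, Pow(-342, -1)), Mul(Mul(Add(4, Function('m')(-2, 0)), 9), Pow(-85, -1))) = Add(Mul(4, Pow(-342, -1)), Mul(Mul(Add(4, Mul(Rational(1, 4), I, Pow(2, Rational(1, 2)))), 9), Pow(-85, -1))) = Add(Mul(4, Rational(-1, 342)), Mul(Add(36, Mul(Rational(9, 4), I, Pow(2, Rational(1, 2)))), Rational(-1, 85))) = Add(Rational(-2, 171), Add(Rational(-36, 85), Mul(Rational(-9, 340), I, Pow(2, Rational(1, 2))))) = Add(Rational(-6326, 14535), Mul(Rational(-9, 340), I, Pow(2, Rational(1, 2))))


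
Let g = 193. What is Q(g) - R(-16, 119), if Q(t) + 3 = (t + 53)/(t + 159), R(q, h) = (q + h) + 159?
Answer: -46517/176 ≈ -264.30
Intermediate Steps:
R(q, h) = 159 + h + q (R(q, h) = (h + q) + 159 = 159 + h + q)
Q(t) = -3 + (53 + t)/(159 + t) (Q(t) = -3 + (t + 53)/(t + 159) = -3 + (53 + t)/(159 + t))
Q(g) - R(-16, 119) = 2*(-212 - 1*193)/(159 + 193) - (159 + 119 - 16) = 2*(-212 - 193)/352 - 1*262 = 2*(1/352)*(-405) - 262 = -405/176 - 262 = -46517/176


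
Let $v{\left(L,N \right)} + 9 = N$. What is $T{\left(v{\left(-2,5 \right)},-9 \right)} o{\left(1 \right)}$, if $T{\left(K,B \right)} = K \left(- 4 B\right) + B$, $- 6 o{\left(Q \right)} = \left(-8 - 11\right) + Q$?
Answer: $-459$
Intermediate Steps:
$v{\left(L,N \right)} = -9 + N$
$o{\left(Q \right)} = \frac{19}{6} - \frac{Q}{6}$ ($o{\left(Q \right)} = - \frac{\left(-8 - 11\right) + Q}{6} = - \frac{-19 + Q}{6} = \frac{19}{6} - \frac{Q}{6}$)
$T{\left(K,B \right)} = B - 4 B K$ ($T{\left(K,B \right)} = - 4 B K + B = B - 4 B K$)
$T{\left(v{\left(-2,5 \right)},-9 \right)} o{\left(1 \right)} = - 9 \left(1 - 4 \left(-9 + 5\right)\right) \left(\frac{19}{6} - \frac{1}{6}\right) = - 9 \left(1 - -16\right) \left(\frac{19}{6} - \frac{1}{6}\right) = - 9 \left(1 + 16\right) 3 = \left(-9\right) 17 \cdot 3 = \left(-153\right) 3 = -459$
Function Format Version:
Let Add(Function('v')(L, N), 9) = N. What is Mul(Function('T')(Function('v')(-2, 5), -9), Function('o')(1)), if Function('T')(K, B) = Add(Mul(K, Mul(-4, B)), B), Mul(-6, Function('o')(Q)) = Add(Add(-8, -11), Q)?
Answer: -459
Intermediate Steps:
Function('v')(L, N) = Add(-9, N)
Function('o')(Q) = Add(Rational(19, 6), Mul(Rational(-1, 6), Q)) (Function('o')(Q) = Mul(Rational(-1, 6), Add(Add(-8, -11), Q)) = Mul(Rational(-1, 6), Add(-19, Q)) = Add(Rational(19, 6), Mul(Rational(-1, 6), Q)))
Function('T')(K, B) = Add(B, Mul(-4, B, K)) (Function('T')(K, B) = Add(Mul(-4, B, K), B) = Add(B, Mul(-4, B, K)))
Mul(Function('T')(Function('v')(-2, 5), -9), Function('o')(1)) = Mul(Mul(-9, Add(1, Mul(-4, Add(-9, 5)))), Add(Rational(19, 6), Mul(Rational(-1, 6), 1))) = Mul(Mul(-9, Add(1, Mul(-4, -4))), Add(Rational(19, 6), Rational(-1, 6))) = Mul(Mul(-9, Add(1, 16)), 3) = Mul(Mul(-9, 17), 3) = Mul(-153, 3) = -459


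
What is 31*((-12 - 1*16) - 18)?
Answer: -1426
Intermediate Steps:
31*((-12 - 1*16) - 18) = 31*((-12 - 16) - 18) = 31*(-28 - 18) = 31*(-46) = -1426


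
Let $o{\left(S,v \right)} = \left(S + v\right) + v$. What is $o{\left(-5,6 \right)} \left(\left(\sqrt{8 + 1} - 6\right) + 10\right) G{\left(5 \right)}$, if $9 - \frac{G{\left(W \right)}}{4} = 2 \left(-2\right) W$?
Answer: $5684$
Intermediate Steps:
$o{\left(S,v \right)} = S + 2 v$
$G{\left(W \right)} = 36 + 16 W$ ($G{\left(W \right)} = 36 - 4 \cdot 2 \left(-2\right) W = 36 - 4 \left(- 4 W\right) = 36 + 16 W$)
$o{\left(-5,6 \right)} \left(\left(\sqrt{8 + 1} - 6\right) + 10\right) G{\left(5 \right)} = \left(-5 + 2 \cdot 6\right) \left(\left(\sqrt{8 + 1} - 6\right) + 10\right) \left(36 + 16 \cdot 5\right) = \left(-5 + 12\right) \left(\left(\sqrt{9} - 6\right) + 10\right) \left(36 + 80\right) = 7 \left(\left(3 - 6\right) + 10\right) 116 = 7 \left(-3 + 10\right) 116 = 7 \cdot 7 \cdot 116 = 49 \cdot 116 = 5684$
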